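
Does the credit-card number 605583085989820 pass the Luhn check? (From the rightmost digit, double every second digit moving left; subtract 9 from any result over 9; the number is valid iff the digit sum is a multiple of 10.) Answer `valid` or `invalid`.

From the right, keep odd positions and double even positions (subtract 9 from any doubled value over 9):
  doubled (positions 2,4,...): 4 9 9 7 6 1 0 → sum 36
  kept (positions 1,3,...): 0 8 8 5 0 8 5 6 → sum 40
Total = 76.
76 mod 10 = 6, so the number is invalid.

invalid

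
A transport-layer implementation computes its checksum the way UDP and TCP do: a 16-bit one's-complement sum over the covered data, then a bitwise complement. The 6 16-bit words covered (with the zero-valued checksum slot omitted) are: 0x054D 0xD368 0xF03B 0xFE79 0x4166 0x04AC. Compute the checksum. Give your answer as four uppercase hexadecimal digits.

F281

One's-complement addition (fold any carry out of bit 15 back into bit 0):
  0x054D + 0xD368 = 0x0D8B5
  0xD8B5 + 0xF03B = 0x1C8F0 → wrap carry → 0xC8F1
  0xC8F1 + 0xFE79 = 0x1C76A → wrap carry → 0xC76B
  0xC76B + 0x4166 = 0x108D1 → wrap carry → 0x08D2
  0x08D2 + 0x04AC = 0x00D7E
One's-complement sum = 0x0D7E.
Checksum = ~0x0D7E & 0xFFFF = 0xF281.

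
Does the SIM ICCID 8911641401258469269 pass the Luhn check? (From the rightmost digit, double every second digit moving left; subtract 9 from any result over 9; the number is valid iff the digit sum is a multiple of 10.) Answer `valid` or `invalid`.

invalid

From the right, keep odd positions and double even positions (subtract 9 from any doubled value over 9):
  doubled (positions 2,4,...): 3 9 8 1 2 8 8 2 9 → sum 50
  kept (positions 1,3,...): 9 2 6 8 2 0 1 6 1 8 → sum 43
Total = 93.
93 mod 10 = 3, so the number is invalid.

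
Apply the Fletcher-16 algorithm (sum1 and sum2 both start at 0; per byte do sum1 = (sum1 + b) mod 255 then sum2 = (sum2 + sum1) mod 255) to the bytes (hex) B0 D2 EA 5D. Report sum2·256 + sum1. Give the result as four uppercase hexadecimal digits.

6ECB

Running sums (mod 255):
  after byte 0 (B0): sum1=176, sum2=176
  after byte 1 (D2): sum1=131, sum2=52
  after byte 2 (EA): sum1=110, sum2=162
  after byte 3 (5D): sum1=203, sum2=110
Checksum = sum2·256 + sum1 = 110·256 + 203 = 28363 = 0x6ECB.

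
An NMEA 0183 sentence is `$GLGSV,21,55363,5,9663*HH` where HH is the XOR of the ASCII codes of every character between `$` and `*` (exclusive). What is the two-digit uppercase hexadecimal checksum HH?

XOR the ASCII codes of the payload characters:
  'G' = 0x47 → acc = 0x47
  'L' = 0x4C → acc = 0x0B
  'G' = 0x47 → acc = 0x4C
  'S' = 0x53 → acc = 0x1F
  'V' = 0x56 → acc = 0x49
  ',' = 0x2C → acc = 0x65
  '2' = 0x32 → acc = 0x57
  '1' = 0x31 → acc = 0x66
  ',' = 0x2C → acc = 0x4A
  '5' = 0x35 → acc = 0x7F
  '5' = 0x35 → acc = 0x4A
  '3' = 0x33 → acc = 0x79
  '6' = 0x36 → acc = 0x4F
  '3' = 0x33 → acc = 0x7C
  ',' = 0x2C → acc = 0x50
  '5' = 0x35 → acc = 0x65
  ',' = 0x2C → acc = 0x49
  '9' = 0x39 → acc = 0x70
  '6' = 0x36 → acc = 0x46
  '6' = 0x36 → acc = 0x70
  '3' = 0x33 → acc = 0x43
Checksum = 0x43.

43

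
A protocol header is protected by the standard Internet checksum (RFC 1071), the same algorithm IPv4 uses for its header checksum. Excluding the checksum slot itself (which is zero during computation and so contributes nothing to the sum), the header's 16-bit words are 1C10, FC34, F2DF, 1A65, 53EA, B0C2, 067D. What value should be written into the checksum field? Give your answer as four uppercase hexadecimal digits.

CF4B

One's-complement addition (fold any carry out of bit 15 back into bit 0):
  0x1C10 + 0xFC34 = 0x11844 → wrap carry → 0x1845
  0x1845 + 0xF2DF = 0x10B24 → wrap carry → 0x0B25
  0x0B25 + 0x1A65 = 0x0258A
  0x258A + 0x53EA = 0x07974
  0x7974 + 0xB0C2 = 0x12A36 → wrap carry → 0x2A37
  0x2A37 + 0x067D = 0x030B4
One's-complement sum = 0x30B4.
Checksum = ~0x30B4 & 0xFFFF = 0xCF4B.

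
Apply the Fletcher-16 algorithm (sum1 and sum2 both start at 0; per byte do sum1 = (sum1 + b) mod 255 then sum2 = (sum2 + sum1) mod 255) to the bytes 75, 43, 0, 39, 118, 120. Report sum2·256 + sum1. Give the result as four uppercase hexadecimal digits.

768C

Running sums (mod 255):
  after byte 0 (75): sum1=75, sum2=75
  after byte 1 (43): sum1=118, sum2=193
  after byte 2 (0): sum1=118, sum2=56
  after byte 3 (39): sum1=157, sum2=213
  after byte 4 (118): sum1=20, sum2=233
  after byte 5 (120): sum1=140, sum2=118
Checksum = sum2·256 + sum1 = 118·256 + 140 = 30348 = 0x768C.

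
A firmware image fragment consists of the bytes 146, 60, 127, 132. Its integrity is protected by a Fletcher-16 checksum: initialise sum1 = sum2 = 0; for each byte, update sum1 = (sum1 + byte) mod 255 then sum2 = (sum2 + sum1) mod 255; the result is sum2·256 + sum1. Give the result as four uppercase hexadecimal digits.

82D2

Running sums (mod 255):
  after byte 0 (146): sum1=146, sum2=146
  after byte 1 (60): sum1=206, sum2=97
  after byte 2 (127): sum1=78, sum2=175
  after byte 3 (132): sum1=210, sum2=130
Checksum = sum2·256 + sum1 = 130·256 + 210 = 33490 = 0x82D2.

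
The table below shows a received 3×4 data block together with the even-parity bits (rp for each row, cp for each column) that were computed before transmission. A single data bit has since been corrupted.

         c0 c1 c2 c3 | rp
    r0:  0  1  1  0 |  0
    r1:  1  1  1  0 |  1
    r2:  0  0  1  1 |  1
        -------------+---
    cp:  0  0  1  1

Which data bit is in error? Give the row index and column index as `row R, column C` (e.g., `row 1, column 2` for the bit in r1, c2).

Recompute each row's even parity and compare to rp:
  r0: data parity 0, sent rp 0 → ok
  r1: data parity 1, sent rp 1 → ok
  r2: data parity 0, sent rp 1 → mismatch
Recompute each column's even parity and compare to cp:
  c0: data parity 1, sent cp 0 → mismatch
  c1: data parity 0, sent cp 0 → ok
  c2: data parity 1, sent cp 1 → ok
  c3: data parity 1, sent cp 1 → ok
Exactly one row (r2) and one column (c0) fail → the flipped bit is at their intersection.

row 2, column 0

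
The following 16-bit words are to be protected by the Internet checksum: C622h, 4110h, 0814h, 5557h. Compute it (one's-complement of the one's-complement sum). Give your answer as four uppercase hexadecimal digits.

9B61

One's-complement addition (fold any carry out of bit 15 back into bit 0):
  0xC622 + 0x4110 = 0x10732 → wrap carry → 0x0733
  0x0733 + 0x0814 = 0x00F47
  0x0F47 + 0x5557 = 0x0649E
One's-complement sum = 0x649E.
Checksum = ~0x649E & 0xFFFF = 0x9B61.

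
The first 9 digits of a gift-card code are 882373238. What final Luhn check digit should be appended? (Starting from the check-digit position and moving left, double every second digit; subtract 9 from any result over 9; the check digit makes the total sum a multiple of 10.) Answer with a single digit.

Partial digits right→left: 8 3 2 3 7 3 2 8 8
Double every second digit counting from the check-digit position (so the 1st, 3rd, 5th, ... of the partial from the right).
  doubled (with −9 where >9): 7 4 5 4 7 → sum 27
  kept as-is: 3 3 3 8 → sum 17
Total = 27 + 17 = 44.
Check digit = (10 − (44 mod 10)) mod 10 = 6.

6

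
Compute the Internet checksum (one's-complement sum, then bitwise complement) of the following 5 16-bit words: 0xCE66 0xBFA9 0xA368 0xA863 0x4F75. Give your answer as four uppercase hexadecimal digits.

One's-complement addition (fold any carry out of bit 15 back into bit 0):
  0xCE66 + 0xBFA9 = 0x18E0F → wrap carry → 0x8E10
  0x8E10 + 0xA368 = 0x13178 → wrap carry → 0x3179
  0x3179 + 0xA863 = 0x0D9DC
  0xD9DC + 0x4F75 = 0x12951 → wrap carry → 0x2952
One's-complement sum = 0x2952.
Checksum = ~0x2952 & 0xFFFF = 0xD6AD.

D6AD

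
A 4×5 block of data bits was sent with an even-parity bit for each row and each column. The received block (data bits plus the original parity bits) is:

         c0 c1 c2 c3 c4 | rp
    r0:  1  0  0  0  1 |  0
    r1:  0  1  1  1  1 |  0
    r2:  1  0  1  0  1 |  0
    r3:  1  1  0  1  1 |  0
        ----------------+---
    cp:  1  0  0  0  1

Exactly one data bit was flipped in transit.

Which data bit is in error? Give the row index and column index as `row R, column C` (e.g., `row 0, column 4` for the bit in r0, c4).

Recompute each row's even parity and compare to rp:
  r0: data parity 0, sent rp 0 → ok
  r1: data parity 0, sent rp 0 → ok
  r2: data parity 1, sent rp 0 → mismatch
  r3: data parity 0, sent rp 0 → ok
Recompute each column's even parity and compare to cp:
  c0: data parity 1, sent cp 1 → ok
  c1: data parity 0, sent cp 0 → ok
  c2: data parity 0, sent cp 0 → ok
  c3: data parity 0, sent cp 0 → ok
  c4: data parity 0, sent cp 1 → mismatch
Exactly one row (r2) and one column (c4) fail → the flipped bit is at their intersection.

row 2, column 4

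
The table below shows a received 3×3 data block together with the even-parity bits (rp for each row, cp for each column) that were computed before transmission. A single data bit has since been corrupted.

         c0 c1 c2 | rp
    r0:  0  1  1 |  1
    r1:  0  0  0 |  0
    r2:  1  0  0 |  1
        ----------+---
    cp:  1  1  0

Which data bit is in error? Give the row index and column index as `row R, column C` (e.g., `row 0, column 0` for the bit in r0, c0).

Recompute each row's even parity and compare to rp:
  r0: data parity 0, sent rp 1 → mismatch
  r1: data parity 0, sent rp 0 → ok
  r2: data parity 1, sent rp 1 → ok
Recompute each column's even parity and compare to cp:
  c0: data parity 1, sent cp 1 → ok
  c1: data parity 1, sent cp 1 → ok
  c2: data parity 1, sent cp 0 → mismatch
Exactly one row (r0) and one column (c2) fail → the flipped bit is at their intersection.

row 0, column 2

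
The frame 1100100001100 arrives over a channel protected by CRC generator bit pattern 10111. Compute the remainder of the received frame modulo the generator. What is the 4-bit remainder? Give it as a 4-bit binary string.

0111

Modulo-2 division of 1100100001100 by 10111:
  pos 0: 11001 XOR 10111 = 01110
  pos 1: 11100 XOR 10111 = 01011
  pos 2: 10110 XOR 10111 = 00001
  pos 6: 10011 XOR 10111 = 00100
  pos 8: 10000 XOR 10111 = 00111
Remainder = 0111 (nonzero — an error is detected).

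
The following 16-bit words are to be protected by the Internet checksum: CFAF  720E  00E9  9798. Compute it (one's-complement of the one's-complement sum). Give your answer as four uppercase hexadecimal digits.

One's-complement addition (fold any carry out of bit 15 back into bit 0):
  0xCFAF + 0x720E = 0x141BD → wrap carry → 0x41BE
  0x41BE + 0x00E9 = 0x042A7
  0x42A7 + 0x9798 = 0x0DA3F
One's-complement sum = 0xDA3F.
Checksum = ~0xDA3F & 0xFFFF = 0x25C0.

25C0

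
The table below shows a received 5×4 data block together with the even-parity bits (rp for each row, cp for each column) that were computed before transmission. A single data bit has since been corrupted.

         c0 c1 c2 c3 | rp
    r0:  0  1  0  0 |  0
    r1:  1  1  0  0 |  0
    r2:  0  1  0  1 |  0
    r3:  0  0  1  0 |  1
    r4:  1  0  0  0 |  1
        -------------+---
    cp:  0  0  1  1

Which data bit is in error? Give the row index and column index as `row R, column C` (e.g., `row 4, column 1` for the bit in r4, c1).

Recompute each row's even parity and compare to rp:
  r0: data parity 1, sent rp 0 → mismatch
  r1: data parity 0, sent rp 0 → ok
  r2: data parity 0, sent rp 0 → ok
  r3: data parity 1, sent rp 1 → ok
  r4: data parity 1, sent rp 1 → ok
Recompute each column's even parity and compare to cp:
  c0: data parity 0, sent cp 0 → ok
  c1: data parity 1, sent cp 0 → mismatch
  c2: data parity 1, sent cp 1 → ok
  c3: data parity 1, sent cp 1 → ok
Exactly one row (r0) and one column (c1) fail → the flipped bit is at their intersection.

row 0, column 1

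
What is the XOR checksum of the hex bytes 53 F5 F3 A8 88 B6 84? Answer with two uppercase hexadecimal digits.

47

XOR the bytes together:
  start with 0x53
  0x53 ⊕ 0xF5 = 0xA6
  0xA6 ⊕ 0xF3 = 0x55
  0x55 ⊕ 0xA8 = 0xFD
  0xFD ⊕ 0x88 = 0x75
  0x75 ⊕ 0xB6 = 0xC3
  0xC3 ⊕ 0x84 = 0x47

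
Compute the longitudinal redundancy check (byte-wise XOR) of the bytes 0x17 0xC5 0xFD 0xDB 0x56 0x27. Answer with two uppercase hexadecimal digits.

85

XOR the bytes together:
  start with 0x17
  0x17 ⊕ 0xC5 = 0xD2
  0xD2 ⊕ 0xFD = 0x2F
  0x2F ⊕ 0xDB = 0xF4
  0xF4 ⊕ 0x56 = 0xA2
  0xA2 ⊕ 0x27 = 0x85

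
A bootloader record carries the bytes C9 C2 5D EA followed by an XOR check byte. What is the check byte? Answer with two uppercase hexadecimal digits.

BC

XOR the bytes together:
  start with 0xC9
  0xC9 ⊕ 0xC2 = 0x0B
  0x0B ⊕ 0x5D = 0x56
  0x56 ⊕ 0xEA = 0xBC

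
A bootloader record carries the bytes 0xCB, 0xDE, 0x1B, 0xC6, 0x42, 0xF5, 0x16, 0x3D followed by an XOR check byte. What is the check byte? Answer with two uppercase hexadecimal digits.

54

XOR the bytes together:
  start with 0xCB
  0xCB ⊕ 0xDE = 0x15
  0x15 ⊕ 0x1B = 0x0E
  0x0E ⊕ 0xC6 = 0xC8
  0xC8 ⊕ 0x42 = 0x8A
  0x8A ⊕ 0xF5 = 0x7F
  0x7F ⊕ 0x16 = 0x69
  0x69 ⊕ 0x3D = 0x54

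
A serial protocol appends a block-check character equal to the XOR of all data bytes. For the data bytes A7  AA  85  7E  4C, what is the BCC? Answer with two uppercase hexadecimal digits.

XOR the bytes together:
  start with 0xA7
  0xA7 ⊕ 0xAA = 0x0D
  0x0D ⊕ 0x85 = 0x88
  0x88 ⊕ 0x7E = 0xF6
  0xF6 ⊕ 0x4C = 0xBA

BA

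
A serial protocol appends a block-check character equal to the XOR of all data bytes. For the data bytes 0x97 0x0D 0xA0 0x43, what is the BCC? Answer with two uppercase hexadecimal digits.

79

XOR the bytes together:
  start with 0x97
  0x97 ⊕ 0x0D = 0x9A
  0x9A ⊕ 0xA0 = 0x3A
  0x3A ⊕ 0x43 = 0x79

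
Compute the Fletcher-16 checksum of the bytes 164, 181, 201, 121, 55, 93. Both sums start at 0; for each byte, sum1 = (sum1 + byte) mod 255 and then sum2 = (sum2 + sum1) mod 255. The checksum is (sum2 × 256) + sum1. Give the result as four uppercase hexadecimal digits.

Running sums (mod 255):
  after byte 0 (164): sum1=164, sum2=164
  after byte 1 (181): sum1=90, sum2=254
  after byte 2 (201): sum1=36, sum2=35
  after byte 3 (121): sum1=157, sum2=192
  after byte 4 (55): sum1=212, sum2=149
  after byte 5 (93): sum1=50, sum2=199
Checksum = sum2·256 + sum1 = 199·256 + 50 = 50994 = 0xC732.

C732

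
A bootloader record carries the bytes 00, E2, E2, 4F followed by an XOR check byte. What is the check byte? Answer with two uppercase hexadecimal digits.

4F

XOR the bytes together:
  start with 0x00
  0x00 ⊕ 0xE2 = 0xE2
  0xE2 ⊕ 0xE2 = 0x00
  0x00 ⊕ 0x4F = 0x4F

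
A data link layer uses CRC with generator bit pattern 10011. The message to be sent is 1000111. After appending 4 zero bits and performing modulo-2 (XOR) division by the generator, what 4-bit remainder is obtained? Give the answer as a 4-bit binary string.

Append 4 zeros: 10001110000. Divide by 10011 (XOR where the leading bit is 1):
  pos 0: 10001 XOR 10011 = 00010
  pos 3: 10110 XOR 10011 = 00101
  pos 5: 10100 XOR 10011 = 00111
Remainder (last 4 bits) = 1110. This is the CRC / FCS.

1110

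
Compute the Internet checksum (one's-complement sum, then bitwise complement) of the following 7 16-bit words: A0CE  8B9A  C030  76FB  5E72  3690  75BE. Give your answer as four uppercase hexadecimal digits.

91A9

One's-complement addition (fold any carry out of bit 15 back into bit 0):
  0xA0CE + 0x8B9A = 0x12C68 → wrap carry → 0x2C69
  0x2C69 + 0xC030 = 0x0EC99
  0xEC99 + 0x76FB = 0x16394 → wrap carry → 0x6395
  0x6395 + 0x5E72 = 0x0C207
  0xC207 + 0x3690 = 0x0F897
  0xF897 + 0x75BE = 0x16E55 → wrap carry → 0x6E56
One's-complement sum = 0x6E56.
Checksum = ~0x6E56 & 0xFFFF = 0x91A9.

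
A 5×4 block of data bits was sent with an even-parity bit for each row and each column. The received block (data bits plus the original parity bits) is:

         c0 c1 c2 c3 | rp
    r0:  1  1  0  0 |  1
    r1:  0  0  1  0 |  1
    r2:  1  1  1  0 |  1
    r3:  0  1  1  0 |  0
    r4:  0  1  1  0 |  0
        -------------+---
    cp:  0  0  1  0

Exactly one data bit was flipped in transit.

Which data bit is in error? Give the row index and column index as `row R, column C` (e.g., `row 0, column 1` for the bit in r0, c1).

row 0, column 2

Recompute each row's even parity and compare to rp:
  r0: data parity 0, sent rp 1 → mismatch
  r1: data parity 1, sent rp 1 → ok
  r2: data parity 1, sent rp 1 → ok
  r3: data parity 0, sent rp 0 → ok
  r4: data parity 0, sent rp 0 → ok
Recompute each column's even parity and compare to cp:
  c0: data parity 0, sent cp 0 → ok
  c1: data parity 0, sent cp 0 → ok
  c2: data parity 0, sent cp 1 → mismatch
  c3: data parity 0, sent cp 0 → ok
Exactly one row (r0) and one column (c2) fail → the flipped bit is at their intersection.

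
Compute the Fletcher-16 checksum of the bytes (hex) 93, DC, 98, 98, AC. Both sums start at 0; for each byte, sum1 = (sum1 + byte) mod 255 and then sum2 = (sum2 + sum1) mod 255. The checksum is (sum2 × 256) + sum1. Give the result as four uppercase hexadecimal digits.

Running sums (mod 255):
  after byte 0 (93): sum1=147, sum2=147
  after byte 1 (DC): sum1=112, sum2=4
  after byte 2 (98): sum1=9, sum2=13
  after byte 3 (98): sum1=161, sum2=174
  after byte 4 (AC): sum1=78, sum2=252
Checksum = sum2·256 + sum1 = 252·256 + 78 = 64590 = 0xFC4E.

FC4E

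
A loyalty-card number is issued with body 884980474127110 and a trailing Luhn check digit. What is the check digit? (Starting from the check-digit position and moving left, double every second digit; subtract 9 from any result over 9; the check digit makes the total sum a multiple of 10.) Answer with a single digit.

Partial digits right→left: 0 1 1 7 2 1 4 7 4 0 8 9 4 8 8
Double every second digit counting from the check-digit position (so the 1st, 3rd, 5th, ... of the partial from the right).
  doubled (with −9 where >9): 0 2 4 8 8 7 8 7 → sum 44
  kept as-is: 1 7 1 7 0 9 8 → sum 33
Total = 44 + 33 = 77.
Check digit = (10 − (77 mod 10)) mod 10 = 3.

3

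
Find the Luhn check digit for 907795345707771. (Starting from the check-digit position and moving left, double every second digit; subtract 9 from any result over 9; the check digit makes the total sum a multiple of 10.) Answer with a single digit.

6

Partial digits right→left: 1 7 7 7 0 7 5 4 3 5 9 7 7 0 9
Double every second digit counting from the check-digit position (so the 1st, 3rd, 5th, ... of the partial from the right).
  doubled (with −9 where >9): 2 5 0 1 6 9 5 9 → sum 37
  kept as-is: 7 7 7 4 5 7 0 → sum 37
Total = 37 + 37 = 74.
Check digit = (10 − (74 mod 10)) mod 10 = 6.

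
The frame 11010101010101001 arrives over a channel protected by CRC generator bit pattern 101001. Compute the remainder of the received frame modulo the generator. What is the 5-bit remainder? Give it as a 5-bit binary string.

00000

Modulo-2 division of 11010101010101001 by 101001:
  pos 0: 110101 XOR 101001 = 011100
  pos 1: 111000 XOR 101001 = 010001
  pos 2: 100011 XOR 101001 = 001010
  pos 4: 101001 XOR 101001 = 000000
  pos 11: 101001 XOR 101001 = 000000
Remainder = 00000 (zero — the frame passes the CRC check).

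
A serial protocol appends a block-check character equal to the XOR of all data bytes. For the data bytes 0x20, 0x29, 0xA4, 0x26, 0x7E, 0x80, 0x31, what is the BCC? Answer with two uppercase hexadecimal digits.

44

XOR the bytes together:
  start with 0x20
  0x20 ⊕ 0x29 = 0x09
  0x09 ⊕ 0xA4 = 0xAD
  0xAD ⊕ 0x26 = 0x8B
  0x8B ⊕ 0x7E = 0xF5
  0xF5 ⊕ 0x80 = 0x75
  0x75 ⊕ 0x31 = 0x44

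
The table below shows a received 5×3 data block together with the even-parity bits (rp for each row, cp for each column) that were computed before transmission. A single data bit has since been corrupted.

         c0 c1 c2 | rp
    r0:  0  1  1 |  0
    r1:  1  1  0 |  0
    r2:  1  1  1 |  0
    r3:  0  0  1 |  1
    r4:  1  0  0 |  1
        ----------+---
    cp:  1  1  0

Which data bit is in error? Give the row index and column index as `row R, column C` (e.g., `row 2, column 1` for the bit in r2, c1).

Recompute each row's even parity and compare to rp:
  r0: data parity 0, sent rp 0 → ok
  r1: data parity 0, sent rp 0 → ok
  r2: data parity 1, sent rp 0 → mismatch
  r3: data parity 1, sent rp 1 → ok
  r4: data parity 1, sent rp 1 → ok
Recompute each column's even parity and compare to cp:
  c0: data parity 1, sent cp 1 → ok
  c1: data parity 1, sent cp 1 → ok
  c2: data parity 1, sent cp 0 → mismatch
Exactly one row (r2) and one column (c2) fail → the flipped bit is at their intersection.

row 2, column 2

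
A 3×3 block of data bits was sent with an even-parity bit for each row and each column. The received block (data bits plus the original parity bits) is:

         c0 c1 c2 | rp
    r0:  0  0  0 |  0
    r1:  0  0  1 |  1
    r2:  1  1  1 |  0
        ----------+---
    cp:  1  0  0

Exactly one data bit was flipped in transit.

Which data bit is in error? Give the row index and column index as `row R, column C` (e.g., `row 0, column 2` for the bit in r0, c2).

Recompute each row's even parity and compare to rp:
  r0: data parity 0, sent rp 0 → ok
  r1: data parity 1, sent rp 1 → ok
  r2: data parity 1, sent rp 0 → mismatch
Recompute each column's even parity and compare to cp:
  c0: data parity 1, sent cp 1 → ok
  c1: data parity 1, sent cp 0 → mismatch
  c2: data parity 0, sent cp 0 → ok
Exactly one row (r2) and one column (c1) fail → the flipped bit is at their intersection.

row 2, column 1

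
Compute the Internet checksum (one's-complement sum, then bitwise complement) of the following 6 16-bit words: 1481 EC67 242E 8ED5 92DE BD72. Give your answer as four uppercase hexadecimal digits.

One's-complement addition (fold any carry out of bit 15 back into bit 0):
  0x1481 + 0xEC67 = 0x100E8 → wrap carry → 0x00E9
  0x00E9 + 0x242E = 0x02517
  0x2517 + 0x8ED5 = 0x0B3EC
  0xB3EC + 0x92DE = 0x146CA → wrap carry → 0x46CB
  0x46CB + 0xBD72 = 0x1043D → wrap carry → 0x043E
One's-complement sum = 0x043E.
Checksum = ~0x043E & 0xFFFF = 0xFBC1.

FBC1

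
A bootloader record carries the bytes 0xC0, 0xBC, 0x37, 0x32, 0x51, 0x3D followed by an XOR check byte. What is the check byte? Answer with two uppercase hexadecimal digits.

15

XOR the bytes together:
  start with 0xC0
  0xC0 ⊕ 0xBC = 0x7C
  0x7C ⊕ 0x37 = 0x4B
  0x4B ⊕ 0x32 = 0x79
  0x79 ⊕ 0x51 = 0x28
  0x28 ⊕ 0x3D = 0x15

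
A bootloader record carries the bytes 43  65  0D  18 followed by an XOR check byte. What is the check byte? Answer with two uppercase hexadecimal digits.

33

XOR the bytes together:
  start with 0x43
  0x43 ⊕ 0x65 = 0x26
  0x26 ⊕ 0x0D = 0x2B
  0x2B ⊕ 0x18 = 0x33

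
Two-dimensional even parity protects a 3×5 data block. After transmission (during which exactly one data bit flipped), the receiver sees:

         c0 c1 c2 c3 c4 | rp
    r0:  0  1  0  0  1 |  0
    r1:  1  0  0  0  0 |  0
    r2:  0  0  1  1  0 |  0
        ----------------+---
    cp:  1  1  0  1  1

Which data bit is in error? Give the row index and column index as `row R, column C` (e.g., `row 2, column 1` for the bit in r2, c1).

Recompute each row's even parity and compare to rp:
  r0: data parity 0, sent rp 0 → ok
  r1: data parity 1, sent rp 0 → mismatch
  r2: data parity 0, sent rp 0 → ok
Recompute each column's even parity and compare to cp:
  c0: data parity 1, sent cp 1 → ok
  c1: data parity 1, sent cp 1 → ok
  c2: data parity 1, sent cp 0 → mismatch
  c3: data parity 1, sent cp 1 → ok
  c4: data parity 1, sent cp 1 → ok
Exactly one row (r1) and one column (c2) fail → the flipped bit is at their intersection.

row 1, column 2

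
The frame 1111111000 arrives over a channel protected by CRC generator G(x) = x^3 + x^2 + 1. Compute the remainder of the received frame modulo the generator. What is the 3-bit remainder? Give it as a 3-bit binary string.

Modulo-2 division of 1111111000 by 1101:
  pos 0: 1111 XOR 1101 = 0010
  pos 2: 1011 XOR 1101 = 0110
  pos 3: 1101 XOR 1101 = 0000
Remainder = 000 (zero — the frame passes the CRC check).

000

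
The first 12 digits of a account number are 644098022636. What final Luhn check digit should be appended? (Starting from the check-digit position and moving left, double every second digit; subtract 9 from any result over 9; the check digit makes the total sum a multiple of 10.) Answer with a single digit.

Partial digits right→left: 6 3 6 2 2 0 8 9 0 4 4 6
Double every second digit counting from the check-digit position (so the 1st, 3rd, 5th, ... of the partial from the right).
  doubled (with −9 where >9): 3 3 4 7 0 8 → sum 25
  kept as-is: 3 2 0 9 4 6 → sum 24
Total = 25 + 24 = 49.
Check digit = (10 − (49 mod 10)) mod 10 = 1.

1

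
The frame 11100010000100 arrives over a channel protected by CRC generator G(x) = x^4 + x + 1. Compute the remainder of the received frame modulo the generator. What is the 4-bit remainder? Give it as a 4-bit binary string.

Modulo-2 division of 11100010000100 by 10011:
  pos 0: 11100 XOR 10011 = 01111
  pos 1: 11110 XOR 10011 = 01101
  pos 2: 11011 XOR 10011 = 01000
  pos 3: 10000 XOR 10011 = 00011
  pos 6: 11000 XOR 10011 = 01011
  pos 7: 10111 XOR 10011 = 00100
  pos 9: 10000 XOR 10011 = 00011
Remainder = 0011 (nonzero — an error is detected).

0011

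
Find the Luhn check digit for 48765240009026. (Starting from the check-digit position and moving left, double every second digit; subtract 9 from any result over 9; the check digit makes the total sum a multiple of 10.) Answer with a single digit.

2

Partial digits right→left: 6 2 0 9 0 0 0 4 2 5 6 7 8 4
Double every second digit counting from the check-digit position (so the 1st, 3rd, 5th, ... of the partial from the right).
  doubled (with −9 where >9): 3 0 0 0 4 3 7 → sum 17
  kept as-is: 2 9 0 4 5 7 4 → sum 31
Total = 17 + 31 = 48.
Check digit = (10 − (48 mod 10)) mod 10 = 2.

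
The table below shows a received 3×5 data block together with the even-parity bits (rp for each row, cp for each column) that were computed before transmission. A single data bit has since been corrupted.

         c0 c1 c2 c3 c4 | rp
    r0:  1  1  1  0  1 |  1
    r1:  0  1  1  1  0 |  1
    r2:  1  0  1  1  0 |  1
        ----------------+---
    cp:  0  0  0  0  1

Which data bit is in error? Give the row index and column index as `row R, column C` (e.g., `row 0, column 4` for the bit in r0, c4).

Recompute each row's even parity and compare to rp:
  r0: data parity 0, sent rp 1 → mismatch
  r1: data parity 1, sent rp 1 → ok
  r2: data parity 1, sent rp 1 → ok
Recompute each column's even parity and compare to cp:
  c0: data parity 0, sent cp 0 → ok
  c1: data parity 0, sent cp 0 → ok
  c2: data parity 1, sent cp 0 → mismatch
  c3: data parity 0, sent cp 0 → ok
  c4: data parity 1, sent cp 1 → ok
Exactly one row (r0) and one column (c2) fail → the flipped bit is at their intersection.

row 0, column 2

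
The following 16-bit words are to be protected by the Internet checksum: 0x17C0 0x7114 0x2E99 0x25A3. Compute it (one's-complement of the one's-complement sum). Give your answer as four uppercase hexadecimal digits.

22EF

One's-complement addition (fold any carry out of bit 15 back into bit 0):
  0x17C0 + 0x7114 = 0x088D4
  0x88D4 + 0x2E99 = 0x0B76D
  0xB76D + 0x25A3 = 0x0DD10
One's-complement sum = 0xDD10.
Checksum = ~0xDD10 & 0xFFFF = 0x22EF.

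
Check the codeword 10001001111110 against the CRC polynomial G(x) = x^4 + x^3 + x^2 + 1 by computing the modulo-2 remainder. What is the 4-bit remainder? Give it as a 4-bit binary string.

Modulo-2 division of 10001001111110 by 11101:
  pos 0: 10001 XOR 11101 = 01100
  pos 1: 11000 XOR 11101 = 00101
  pos 3: 10101 XOR 11101 = 01000
  pos 4: 10001 XOR 11101 = 01100
  pos 5: 11001 XOR 11101 = 00100
  pos 7: 10011 XOR 11101 = 01110
  pos 8: 11101 XOR 11101 = 00000
Remainder = 0000 (zero — the frame passes the CRC check).

0000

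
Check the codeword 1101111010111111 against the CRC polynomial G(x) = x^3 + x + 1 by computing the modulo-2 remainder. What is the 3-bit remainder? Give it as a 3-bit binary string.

001

Modulo-2 division of 1101111010111111 by 1011:
  pos 0: 1101 XOR 1011 = 0110
  pos 1: 1101 XOR 1011 = 0110
  pos 2: 1101 XOR 1011 = 0110
  pos 3: 1101 XOR 1011 = 0110
  pos 4: 1100 XOR 1011 = 0111
  pos 5: 1111 XOR 1011 = 0100
  pos 6: 1000 XOR 1011 = 0011
  pos 8: 1111 XOR 1011 = 0100
  pos 9: 1001 XOR 1011 = 0010
  pos 11: 1011 XOR 1011 = 0000
Remainder = 001 (nonzero — an error is detected).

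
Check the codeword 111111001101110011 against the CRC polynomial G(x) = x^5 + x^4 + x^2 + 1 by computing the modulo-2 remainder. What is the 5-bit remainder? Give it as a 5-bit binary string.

11010

Modulo-2 division of 111111001101110011 by 110101:
  pos 0: 111111 XOR 110101 = 001010
  pos 2: 101000 XOR 110101 = 011101
  pos 3: 111011 XOR 110101 = 001110
  pos 5: 111010 XOR 110101 = 001111
  pos 7: 111111 XOR 110101 = 001010
  pos 9: 101010 XOR 110101 = 011111
  pos 10: 111110 XOR 110101 = 001011
  pos 12: 101111 XOR 110101 = 011010
Remainder = 11010 (nonzero — an error is detected).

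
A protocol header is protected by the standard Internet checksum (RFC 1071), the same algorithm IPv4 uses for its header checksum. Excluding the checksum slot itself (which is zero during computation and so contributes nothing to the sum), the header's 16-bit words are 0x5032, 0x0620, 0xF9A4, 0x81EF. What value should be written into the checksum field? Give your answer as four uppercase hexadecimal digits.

2E19

One's-complement addition (fold any carry out of bit 15 back into bit 0):
  0x5032 + 0x0620 = 0x05652
  0x5652 + 0xF9A4 = 0x14FF6 → wrap carry → 0x4FF7
  0x4FF7 + 0x81EF = 0x0D1E6
One's-complement sum = 0xD1E6.
Checksum = ~0xD1E6 & 0xFFFF = 0x2E19.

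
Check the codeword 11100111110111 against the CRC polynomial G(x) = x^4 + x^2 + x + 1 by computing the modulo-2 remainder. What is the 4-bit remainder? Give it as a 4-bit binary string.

0100

Modulo-2 division of 11100111110111 by 10111:
  pos 0: 11100 XOR 10111 = 01011
  pos 1: 10111 XOR 10111 = 00000
  pos 6: 11110 XOR 10111 = 01001
  pos 7: 10011 XOR 10111 = 00100
  pos 9: 10011 XOR 10111 = 00100
Remainder = 0100 (nonzero — an error is detected).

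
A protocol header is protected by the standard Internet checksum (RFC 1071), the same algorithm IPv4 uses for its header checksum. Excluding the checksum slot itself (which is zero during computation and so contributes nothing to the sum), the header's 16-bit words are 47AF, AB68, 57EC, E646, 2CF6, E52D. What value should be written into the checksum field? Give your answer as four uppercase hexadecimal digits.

One's-complement addition (fold any carry out of bit 15 back into bit 0):
  0x47AF + 0xAB68 = 0x0F317
  0xF317 + 0x57EC = 0x14B03 → wrap carry → 0x4B04
  0x4B04 + 0xE646 = 0x1314A → wrap carry → 0x314B
  0x314B + 0x2CF6 = 0x05E41
  0x5E41 + 0xE52D = 0x1436E → wrap carry → 0x436F
One's-complement sum = 0x436F.
Checksum = ~0x436F & 0xFFFF = 0xBC90.

BC90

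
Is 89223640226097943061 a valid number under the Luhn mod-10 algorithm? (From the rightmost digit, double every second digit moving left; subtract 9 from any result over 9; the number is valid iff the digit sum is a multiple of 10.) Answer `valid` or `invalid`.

valid

From the right, keep odd positions and double even positions (subtract 9 from any doubled value over 9):
  doubled (positions 2,4,...): 3 6 9 9 3 4 8 6 4 7 → sum 59
  kept (positions 1,3,...): 1 0 4 7 0 2 0 6 2 9 → sum 31
Total = 90.
90 mod 10 = 0, so the number is valid.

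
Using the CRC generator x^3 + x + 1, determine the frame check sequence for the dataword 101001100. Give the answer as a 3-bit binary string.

000

Append 3 zeros: 101001100000. Divide by 1011 (XOR where the leading bit is 1):
  pos 0: 1010 XOR 1011 = 0001
  pos 3: 1011 XOR 1011 = 0000
Remainder (last 3 bits) = 000. This is the CRC / FCS.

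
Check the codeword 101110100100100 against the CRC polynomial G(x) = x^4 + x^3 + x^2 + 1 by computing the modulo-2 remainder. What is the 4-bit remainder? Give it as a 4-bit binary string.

Modulo-2 division of 101110100100100 by 11101:
  pos 0: 10111 XOR 11101 = 01010
  pos 1: 10100 XOR 11101 = 01001
  pos 2: 10011 XOR 11101 = 01110
  pos 3: 11100 XOR 11101 = 00001
  pos 7: 10100 XOR 11101 = 01001
  pos 8: 10011 XOR 11101 = 01110
  pos 9: 11100 XOR 11101 = 00001
Remainder = 0010 (nonzero — an error is detected).

0010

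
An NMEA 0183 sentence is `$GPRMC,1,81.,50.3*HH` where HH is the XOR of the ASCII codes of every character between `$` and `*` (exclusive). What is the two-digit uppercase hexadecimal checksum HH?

69

XOR the ASCII codes of the payload characters:
  'G' = 0x47 → acc = 0x47
  'P' = 0x50 → acc = 0x17
  'R' = 0x52 → acc = 0x45
  'M' = 0x4D → acc = 0x08
  'C' = 0x43 → acc = 0x4B
  ',' = 0x2C → acc = 0x67
  '1' = 0x31 → acc = 0x56
  ',' = 0x2C → acc = 0x7A
  '8' = 0x38 → acc = 0x42
  '1' = 0x31 → acc = 0x73
  '.' = 0x2E → acc = 0x5D
  ',' = 0x2C → acc = 0x71
  '5' = 0x35 → acc = 0x44
  '0' = 0x30 → acc = 0x74
  '.' = 0x2E → acc = 0x5A
  '3' = 0x33 → acc = 0x69
Checksum = 0x69.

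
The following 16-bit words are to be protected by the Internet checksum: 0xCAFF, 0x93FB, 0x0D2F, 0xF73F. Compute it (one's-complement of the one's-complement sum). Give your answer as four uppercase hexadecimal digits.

9C95

One's-complement addition (fold any carry out of bit 15 back into bit 0):
  0xCAFF + 0x93FB = 0x15EFA → wrap carry → 0x5EFB
  0x5EFB + 0x0D2F = 0x06C2A
  0x6C2A + 0xF73F = 0x16369 → wrap carry → 0x636A
One's-complement sum = 0x636A.
Checksum = ~0x636A & 0xFFFF = 0x9C95.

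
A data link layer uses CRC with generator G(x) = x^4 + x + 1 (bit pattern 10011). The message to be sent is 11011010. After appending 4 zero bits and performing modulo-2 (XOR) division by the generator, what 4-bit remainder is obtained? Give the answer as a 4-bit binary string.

Append 4 zeros: 110110100000. Divide by 10011 (XOR where the leading bit is 1):
  pos 0: 11011 XOR 10011 = 01000
  pos 1: 10000 XOR 10011 = 00011
  pos 4: 11100 XOR 10011 = 01111
  pos 5: 11110 XOR 10011 = 01101
  pos 6: 11010 XOR 10011 = 01001
  pos 7: 10010 XOR 10011 = 00001
Remainder (last 4 bits) = 0001. This is the CRC / FCS.

0001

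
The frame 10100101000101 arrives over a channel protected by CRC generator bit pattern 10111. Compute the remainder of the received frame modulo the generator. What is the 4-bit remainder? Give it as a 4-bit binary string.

Modulo-2 division of 10100101000101 by 10111:
  pos 0: 10100 XOR 10111 = 00011
  pos 3: 11101 XOR 10111 = 01010
  pos 4: 10100 XOR 10111 = 00011
  pos 7: 11001 XOR 10111 = 01110
  pos 8: 11100 XOR 10111 = 01011
  pos 9: 10111 XOR 10111 = 00000
Remainder = 0000 (zero — the frame passes the CRC check).

0000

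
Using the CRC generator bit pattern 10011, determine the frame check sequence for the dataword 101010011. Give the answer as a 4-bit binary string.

1000

Append 4 zeros: 1010100110000. Divide by 10011 (XOR where the leading bit is 1):
  pos 0: 10101 XOR 10011 = 00110
  pos 2: 11000 XOR 10011 = 01011
  pos 3: 10111 XOR 10011 = 00100
  pos 5: 10010 XOR 10011 = 00001
Remainder (last 4 bits) = 1000. This is the CRC / FCS.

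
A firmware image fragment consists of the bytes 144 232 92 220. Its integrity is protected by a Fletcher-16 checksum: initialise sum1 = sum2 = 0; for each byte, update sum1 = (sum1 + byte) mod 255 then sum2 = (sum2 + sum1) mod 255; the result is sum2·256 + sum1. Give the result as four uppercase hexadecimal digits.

Running sums (mod 255):
  after byte 0 (144): sum1=144, sum2=144
  after byte 1 (232): sum1=121, sum2=10
  after byte 2 (92): sum1=213, sum2=223
  after byte 3 (220): sum1=178, sum2=146
Checksum = sum2·256 + sum1 = 146·256 + 178 = 37554 = 0x92B2.

92B2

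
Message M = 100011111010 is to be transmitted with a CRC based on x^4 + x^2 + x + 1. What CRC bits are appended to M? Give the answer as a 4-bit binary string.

Append 4 zeros: 1000111110100000. Divide by 10111 (XOR where the leading bit is 1):
  pos 0: 10001 XOR 10111 = 00110
  pos 2: 11011 XOR 10111 = 01100
  pos 3: 11001 XOR 10111 = 01110
  pos 4: 11101 XOR 10111 = 01010
  pos 5: 10100 XOR 10111 = 00011
  pos 8: 11100 XOR 10111 = 01011
  pos 9: 10110 XOR 10111 = 00001
Remainder (last 4 bits) = 0100. This is the CRC / FCS.

0100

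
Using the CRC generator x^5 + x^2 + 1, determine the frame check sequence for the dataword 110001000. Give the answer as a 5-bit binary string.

Append 5 zeros: 11000100000000. Divide by 100101 (XOR where the leading bit is 1):
  pos 0: 110001 XOR 100101 = 010100
  pos 1: 101000 XOR 100101 = 001101
  pos 3: 110100 XOR 100101 = 010001
  pos 4: 100010 XOR 100101 = 000111
  pos 7: 111000 XOR 100101 = 011101
  pos 8: 111010 XOR 100101 = 011111
Remainder (last 5 bits) = 11111. This is the CRC / FCS.

11111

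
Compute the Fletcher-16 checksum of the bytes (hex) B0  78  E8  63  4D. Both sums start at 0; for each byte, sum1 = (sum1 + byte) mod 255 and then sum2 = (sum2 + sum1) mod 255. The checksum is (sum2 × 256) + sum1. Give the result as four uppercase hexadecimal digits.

24C2

Running sums (mod 255):
  after byte 0 (B0): sum1=176, sum2=176
  after byte 1 (78): sum1=41, sum2=217
  after byte 2 (E8): sum1=18, sum2=235
  after byte 3 (63): sum1=117, sum2=97
  after byte 4 (4D): sum1=194, sum2=36
Checksum = sum2·256 + sum1 = 36·256 + 194 = 9410 = 0x24C2.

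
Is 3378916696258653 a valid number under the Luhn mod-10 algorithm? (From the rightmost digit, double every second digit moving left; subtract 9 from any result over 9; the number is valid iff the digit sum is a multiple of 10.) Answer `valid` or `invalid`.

From the right, keep odd positions and double even positions (subtract 9 from any doubled value over 9):
  doubled (positions 2,4,...): 1 7 4 9 3 9 5 6 → sum 44
  kept (positions 1,3,...): 3 6 5 6 6 1 8 3 → sum 38
Total = 82.
82 mod 10 = 2, so the number is invalid.

invalid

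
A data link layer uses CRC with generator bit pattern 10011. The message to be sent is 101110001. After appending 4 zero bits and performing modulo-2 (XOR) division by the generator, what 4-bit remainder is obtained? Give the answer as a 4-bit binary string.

Append 4 zeros: 1011100010000. Divide by 10011 (XOR where the leading bit is 1):
  pos 0: 10111 XOR 10011 = 00100
  pos 2: 10000 XOR 10011 = 00011
  pos 5: 11010 XOR 10011 = 01001
  pos 6: 10010 XOR 10011 = 00001
Remainder (last 4 bits) = 0100. This is the CRC / FCS.

0100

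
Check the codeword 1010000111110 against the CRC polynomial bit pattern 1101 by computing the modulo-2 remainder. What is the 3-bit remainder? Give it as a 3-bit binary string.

Modulo-2 division of 1010000111110 by 1101:
  pos 0: 1010 XOR 1101 = 0111
  pos 1: 1110 XOR 1101 = 0011
  pos 3: 1100 XOR 1101 = 0001
  pos 6: 1111 XOR 1101 = 0010
  pos 8: 1011 XOR 1101 = 0110
  pos 9: 1100 XOR 1101 = 0001
Remainder = 001 (nonzero — an error is detected).

001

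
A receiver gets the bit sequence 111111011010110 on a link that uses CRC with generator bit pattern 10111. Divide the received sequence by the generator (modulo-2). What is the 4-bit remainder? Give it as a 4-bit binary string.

Modulo-2 division of 111111011010110 by 10111:
  pos 0: 11111 XOR 10111 = 01000
  pos 1: 10001 XOR 10111 = 00110
  pos 3: 11001 XOR 10111 = 01110
  pos 4: 11101 XOR 10111 = 01010
  pos 5: 10100 XOR 10111 = 00011
  pos 8: 11101 XOR 10111 = 01010
  pos 9: 10101 XOR 10111 = 00010
Remainder = 0100 (nonzero — an error is detected).

0100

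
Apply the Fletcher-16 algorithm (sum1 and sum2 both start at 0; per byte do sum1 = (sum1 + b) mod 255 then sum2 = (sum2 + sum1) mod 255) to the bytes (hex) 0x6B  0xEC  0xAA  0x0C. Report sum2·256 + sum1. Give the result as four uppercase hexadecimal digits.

Running sums (mod 255):
  after byte 0 (0x6B): sum1=107, sum2=107
  after byte 1 (0xEC): sum1=88, sum2=195
  after byte 2 (0xAA): sum1=3, sum2=198
  after byte 3 (0x0C): sum1=15, sum2=213
Checksum = sum2·256 + sum1 = 213·256 + 15 = 54543 = 0xD50F.

D50F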